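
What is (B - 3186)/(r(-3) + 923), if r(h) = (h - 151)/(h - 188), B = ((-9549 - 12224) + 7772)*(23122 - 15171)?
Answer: -21263101167/176447 ≈ -1.2051e+5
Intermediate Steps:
B = -111321951 (B = (-21773 + 7772)*7951 = -14001*7951 = -111321951)
r(h) = (-151 + h)/(-188 + h)
(B - 3186)/(r(-3) + 923) = (-111321951 - 3186)/((-151 - 3)/(-188 - 3) + 923) = -111325137/(-154/(-191) + 923) = -111325137/(-1/191*(-154) + 923) = -111325137/(154/191 + 923) = -111325137/176447/191 = -111325137*191/176447 = -21263101167/176447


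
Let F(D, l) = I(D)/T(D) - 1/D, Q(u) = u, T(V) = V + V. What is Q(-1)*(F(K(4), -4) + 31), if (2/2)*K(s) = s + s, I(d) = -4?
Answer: -245/8 ≈ -30.625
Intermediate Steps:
T(V) = 2*V
K(s) = 2*s (K(s) = s + s = 2*s)
F(D, l) = -3/D (F(D, l) = -4*1/(2*D) - 1/D = -2/D - 1/D = -3/D)
Q(-1)*(F(K(4), -4) + 31) = -(-3/(2*4) + 31) = -(-3/8 + 31) = -1*245/8 = -245/8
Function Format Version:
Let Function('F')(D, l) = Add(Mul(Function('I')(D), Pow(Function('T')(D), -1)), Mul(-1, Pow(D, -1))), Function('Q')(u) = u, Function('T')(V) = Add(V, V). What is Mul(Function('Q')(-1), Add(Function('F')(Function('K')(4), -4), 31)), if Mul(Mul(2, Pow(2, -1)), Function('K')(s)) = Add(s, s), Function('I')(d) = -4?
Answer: Rational(-245, 8) ≈ -30.625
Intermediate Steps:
Function('T')(V) = Mul(2, V)
Function('K')(s) = Mul(2, s) (Function('K')(s) = Add(s, s) = Mul(2, s))
Function('F')(D, l) = Mul(-3, Pow(D, -1)) (Function('F')(D, l) = Add(Mul(-4, Pow(Mul(2, D), -1)), Mul(-1, Pow(D, -1))) = Add(Mul(-4, Mul(Rational(1, 2), Pow(D, -1))), Mul(-1, Pow(D, -1))) = Add(Mul(-2, Pow(D, -1)), Mul(-1, Pow(D, -1))) = Mul(-3, Pow(D, -1)))
Mul(Function('Q')(-1), Add(Function('F')(Function('K')(4), -4), 31)) = Mul(-1, Add(Mul(-3, Pow(Mul(2, 4), -1)), 31)) = Mul(-1, Add(Mul(-3, Pow(8, -1)), 31)) = Mul(-1, Add(Mul(-3, Rational(1, 8)), 31)) = Mul(-1, Add(Rational(-3, 8), 31)) = Mul(-1, Rational(245, 8)) = Rational(-245, 8)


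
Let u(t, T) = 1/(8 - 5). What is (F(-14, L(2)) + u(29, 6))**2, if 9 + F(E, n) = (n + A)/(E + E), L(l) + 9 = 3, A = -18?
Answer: 26896/441 ≈ 60.989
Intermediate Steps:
L(l) = -6 (L(l) = -9 + 3 = -6)
F(E, n) = -9 + (-18 + n)/(2*E) (F(E, n) = -9 + (n - 18)/(E + E) = -9 + (-18 + n)/((2*E)) = -9 + (-18 + n)*(1/(2*E)) = -9 + (-18 + n)/(2*E))
u(t, T) = 1/3
(F(-14, L(2)) + u(29, 6))**2 = ((1/2)*(-18 - 6 - 18*(-14))/(-14) + 1/3)**2 = ((1/2)*(-1/14)*(-18 - 6 + 252) + 1/3)**2 = ((1/2)*(-1/14)*228 + 1/3)**2 = (-57/7 + 1/3)**2 = (-164/21)**2 = 26896/441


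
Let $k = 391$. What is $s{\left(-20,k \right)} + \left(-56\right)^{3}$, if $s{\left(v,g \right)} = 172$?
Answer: $-175444$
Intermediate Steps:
$s{\left(-20,k \right)} + \left(-56\right)^{3} = 172 + \left(-56\right)^{3} = 172 - 175616 = -175444$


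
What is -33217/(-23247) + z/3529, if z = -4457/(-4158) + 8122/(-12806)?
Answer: 16514139220297/11556458302158 ≈ 1.4290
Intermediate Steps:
z = 11652533/26623674 (z = -4457*(-1/4158) + 8122*(-1/12806) = 4457/4158 - 4061/6403 = 11652533/26623674 ≈ 0.43768)
-33217/(-23247) + z/3529 = -33217/(-23247) + (11652533/26623674)/3529 = -33217*(-1/23247) + (11652533/26623674)*(1/3529) = 33217/23247 + 11652533/93954945546 = 16514139220297/11556458302158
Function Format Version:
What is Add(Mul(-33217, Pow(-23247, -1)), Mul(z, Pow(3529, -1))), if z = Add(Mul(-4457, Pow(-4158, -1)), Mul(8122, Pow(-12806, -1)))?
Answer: Rational(16514139220297, 11556458302158) ≈ 1.4290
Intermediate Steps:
z = Rational(11652533, 26623674) (z = Add(Mul(-4457, Rational(-1, 4158)), Mul(8122, Rational(-1, 12806))) = Add(Rational(4457, 4158), Rational(-4061, 6403)) = Rational(11652533, 26623674) ≈ 0.43768)
Add(Mul(-33217, Pow(-23247, -1)), Mul(z, Pow(3529, -1))) = Add(Mul(-33217, Pow(-23247, -1)), Mul(Rational(11652533, 26623674), Pow(3529, -1))) = Add(Mul(-33217, Rational(-1, 23247)), Mul(Rational(11652533, 26623674), Rational(1, 3529))) = Add(Rational(33217, 23247), Rational(11652533, 93954945546)) = Rational(16514139220297, 11556458302158)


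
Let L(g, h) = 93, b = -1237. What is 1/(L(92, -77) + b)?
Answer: -1/1144 ≈ -0.00087413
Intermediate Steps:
1/(L(92, -77) + b) = 1/(93 - 1237) = 1/(-1144) = -1/1144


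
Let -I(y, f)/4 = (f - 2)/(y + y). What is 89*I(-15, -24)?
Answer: -4628/15 ≈ -308.53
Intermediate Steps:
I(y, f) = -2*(-2 + f)/y (I(y, f) = -4*(f - 2)/(y + y) = -4*(-2 + f)/(2*y) = -4*(-2 + f)*1/(2*y) = -2*(-2 + f)/y)
89*I(-15, -24) = 89*(2*(2 - 1*(-24))/(-15)) = 89*(2*(-1/15)*(2 + 24)) = 89*(2*(-1/15)*26) = 89*(-52/15) = -4628/15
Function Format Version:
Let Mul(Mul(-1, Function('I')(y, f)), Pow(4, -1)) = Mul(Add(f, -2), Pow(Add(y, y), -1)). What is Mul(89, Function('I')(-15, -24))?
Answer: Rational(-4628, 15) ≈ -308.53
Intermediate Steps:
Function('I')(y, f) = Mul(-2, Pow(y, -1), Add(-2, f)) (Function('I')(y, f) = Mul(-4, Mul(Add(f, -2), Pow(Add(y, y), -1))) = Mul(-4, Mul(Add(-2, f), Pow(Mul(2, y), -1))) = Mul(-4, Mul(Add(-2, f), Mul(Rational(1, 2), Pow(y, -1)))) = Mul(-4, Mul(Rational(1, 2), Pow(y, -1), Add(-2, f))) = Mul(-2, Pow(y, -1), Add(-2, f)))
Mul(89, Function('I')(-15, -24)) = Mul(89, Mul(2, Pow(-15, -1), Add(2, Mul(-1, -24)))) = Mul(89, Mul(2, Rational(-1, 15), Add(2, 24))) = Mul(89, Mul(2, Rational(-1, 15), 26)) = Mul(89, Rational(-52, 15)) = Rational(-4628, 15)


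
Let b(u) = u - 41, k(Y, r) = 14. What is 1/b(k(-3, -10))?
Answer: -1/27 ≈ -0.037037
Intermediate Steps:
b(u) = -41 + u
1/b(k(-3, -10)) = 1/(-41 + 14) = 1/(-27) = -1/27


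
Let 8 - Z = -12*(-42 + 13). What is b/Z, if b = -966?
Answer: 483/170 ≈ 2.8412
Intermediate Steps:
Z = -340 (Z = 8 - (-12)*(-42 + 13) = 8 - (-12)*(-29) = 8 - 1*348 = 8 - 348 = -340)
b/Z = -966/(-340) = -966*(-1/340) = 483/170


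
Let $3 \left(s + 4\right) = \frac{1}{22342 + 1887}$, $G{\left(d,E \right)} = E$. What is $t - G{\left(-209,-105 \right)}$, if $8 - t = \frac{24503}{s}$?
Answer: $\frac{1813903972}{290747} \approx 6238.8$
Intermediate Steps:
$s = - \frac{290747}{72687}$ ($s = -4 + \frac{1}{3 \left(22342 + 1887\right)} = -4 + \frac{1}{3 \cdot 24229} = -4 + \frac{1}{3} \cdot \frac{1}{24229} = -4 + \frac{1}{72687} = - \frac{290747}{72687} \approx -4.0$)
$t = \frac{1783375537}{290747}$ ($t = 8 - \frac{24503}{- \frac{290747}{72687}} = 8 - 24503 \left(- \frac{72687}{290747}\right) = 8 - - \frac{1781049561}{290747} = 8 + \frac{1781049561}{290747} = \frac{1783375537}{290747} \approx 6133.8$)
$t - G{\left(-209,-105 \right)} = \frac{1783375537}{290747} - -105 = \frac{1783375537}{290747} + 105 = \frac{1813903972}{290747}$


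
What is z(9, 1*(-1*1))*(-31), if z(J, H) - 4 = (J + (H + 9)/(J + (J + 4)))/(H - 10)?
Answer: -11811/121 ≈ -97.612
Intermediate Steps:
z(J, H) = 4 + (J + (9 + H)/(4 + 2*J))/(-10 + H) (z(J, H) = 4 + (J + (H + 9)/(J + (J + 4)))/(H - 10) = 4 + (J + (9 + H)/(J + (4 + J)))/(-10 + H) = 4 + (J + (9 + H)/(4 + 2*J))/(-10 + H))
z(9, 1*(-1*1))*(-31) = ((-151 - 76*9 + 2*9² + 17*(1*(-1*1)) + 8*(1*(-1*1))*9)/(2*(-20 - 10*9 + 2*(1*(-1*1)) + (1*(-1*1))*9)))*(-31) = ((-151 - 684 + 2*81 + 17*(1*(-1)) + 8*(1*(-1))*9)/(2*(-20 - 90 + 2*(1*(-1)) + (1*(-1))*9)))*(-31) = ((-151 - 684 + 162 + 17*(-1) + 8*(-1)*9)/(2*(-20 - 90 + 2*(-1) - 1*9)))*(-31) = ((-151 - 684 + 162 - 17 - 72)/(2*(-20 - 90 - 2 - 9)))*(-31) = ((½)*(-762)/(-121))*(-31) = ((½)*(-1/121)*(-762))*(-31) = (381/121)*(-31) = -11811/121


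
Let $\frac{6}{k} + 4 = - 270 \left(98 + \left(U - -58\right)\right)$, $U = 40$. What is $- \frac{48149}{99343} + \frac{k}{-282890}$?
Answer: $- \frac{360435477783791}{743665324286740} \approx -0.48467$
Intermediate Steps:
$k = - \frac{3}{26462}$ ($k = \frac{6}{-4 - 270 \left(98 + \left(40 - -58\right)\right)} = \frac{6}{-4 - 270 \left(98 + \left(40 + 58\right)\right)} = \frac{6}{-4 - 270 \left(98 + 98\right)} = \frac{6}{-4 - 52920} = \frac{6}{-52924} = 6 \left(- \frac{1}{52924}\right) = - \frac{3}{26462} \approx -0.00011337$)
$- \frac{48149}{99343} + \frac{k}{-282890} = - \frac{48149}{99343} - \frac{3}{26462 \left(-282890\right)} = \left(-48149\right) \frac{1}{99343} - - \frac{3}{7485835180} = - \frac{48149}{99343} + \frac{3}{7485835180} = - \frac{360435477783791}{743665324286740}$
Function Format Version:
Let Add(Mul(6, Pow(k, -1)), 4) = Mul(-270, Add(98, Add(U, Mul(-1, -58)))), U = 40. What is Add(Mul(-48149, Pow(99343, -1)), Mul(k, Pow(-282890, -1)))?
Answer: Rational(-360435477783791, 743665324286740) ≈ -0.48467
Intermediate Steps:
k = Rational(-3, 26462) (k = Mul(6, Pow(Add(-4, Mul(-270, Add(98, Add(40, Mul(-1, -58))))), -1)) = Mul(6, Pow(Add(-4, Mul(-270, Add(98, Add(40, 58)))), -1)) = Mul(6, Pow(Add(-4, Mul(-270, Add(98, 98))), -1)) = Mul(6, Pow(Add(-4, Mul(-270, 196)), -1)) = Mul(6, Pow(Add(-4, -52920), -1)) = Mul(6, Pow(-52924, -1)) = Mul(6, Rational(-1, 52924)) = Rational(-3, 26462) ≈ -0.00011337)
Add(Mul(-48149, Pow(99343, -1)), Mul(k, Pow(-282890, -1))) = Add(Mul(-48149, Pow(99343, -1)), Mul(Rational(-3, 26462), Pow(-282890, -1))) = Add(Mul(-48149, Rational(1, 99343)), Mul(Rational(-3, 26462), Rational(-1, 282890))) = Add(Rational(-48149, 99343), Rational(3, 7485835180)) = Rational(-360435477783791, 743665324286740)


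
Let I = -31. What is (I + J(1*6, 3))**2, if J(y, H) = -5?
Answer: 1296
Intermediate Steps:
(I + J(1*6, 3))**2 = (-31 - 5)**2 = (-36)**2 = 1296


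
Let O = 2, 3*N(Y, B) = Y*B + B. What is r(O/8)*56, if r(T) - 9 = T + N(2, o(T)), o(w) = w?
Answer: 532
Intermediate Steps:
N(Y, B) = B/3 + B*Y/3 (N(Y, B) = (Y*B + B)/3 = (B*Y + B)/3 = (B + B*Y)/3 = B/3 + B*Y/3)
r(T) = 9 + 2*T (r(T) = 9 + (T + T*(1 + 2)/3) = 9 + (T + (⅓)*T*3) = 9 + (T + T) = 9 + 2*T)
r(O/8)*56 = (9 + 2*(2/8))*56 = (9 + 2*(2*(⅛)))*56 = (9 + 2*(¼))*56 = (9 + ½)*56 = (19/2)*56 = 532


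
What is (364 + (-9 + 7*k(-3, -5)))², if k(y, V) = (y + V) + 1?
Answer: 93636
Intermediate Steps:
k(y, V) = 1 + V + y (k(y, V) = (V + y) + 1 = 1 + V + y)
(364 + (-9 + 7*k(-3, -5)))² = (364 + (-9 + 7*(1 - 5 - 3)))² = (364 + (-9 + 7*(-7)))² = (364 + (-9 - 49))² = (364 - 58)² = 306² = 93636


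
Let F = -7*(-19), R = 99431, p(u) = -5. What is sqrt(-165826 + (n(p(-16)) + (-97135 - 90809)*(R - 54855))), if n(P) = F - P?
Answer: 2*I*sqrt(2094489358) ≈ 91531.0*I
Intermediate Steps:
F = 133
n(P) = 133 - P
sqrt(-165826 + (n(p(-16)) + (-97135 - 90809)*(R - 54855))) = sqrt(-165826 + ((133 - 1*(-5)) + (-97135 - 90809)*(99431 - 54855))) = sqrt(-165826 + ((133 + 5) - 187944*44576)) = sqrt(-165826 + (138 - 8377791744)) = sqrt(-165826 - 8377791606) = sqrt(-8377957432) = 2*I*sqrt(2094489358)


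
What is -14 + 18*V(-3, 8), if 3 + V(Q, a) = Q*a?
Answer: -500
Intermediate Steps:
V(Q, a) = -3 + Q*a
-14 + 18*V(-3, 8) = -14 + 18*(-3 - 3*8) = -14 + 18*(-3 - 24) = -14 + 18*(-27) = -14 - 486 = -500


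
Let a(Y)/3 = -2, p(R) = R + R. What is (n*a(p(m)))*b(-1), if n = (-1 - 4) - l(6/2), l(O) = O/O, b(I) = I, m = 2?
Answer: -36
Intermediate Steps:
l(O) = 1
p(R) = 2*R
a(Y) = -6 (a(Y) = 3*(-2) = -6)
n = -6 (n = (-1 - 4) - 1*1 = -5 - 1 = -6)
(n*a(p(m)))*b(-1) = -6*(-6)*(-1) = 36*(-1) = -36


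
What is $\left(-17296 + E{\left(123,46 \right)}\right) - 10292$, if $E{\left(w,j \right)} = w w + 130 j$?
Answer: $-6479$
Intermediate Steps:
$E{\left(w,j \right)} = w^{2} + 130 j$
$\left(-17296 + E{\left(123,46 \right)}\right) - 10292 = \left(-17296 + \left(123^{2} + 130 \cdot 46\right)\right) - 10292 = \left(-17296 + \left(15129 + 5980\right)\right) - 10292 = \left(-17296 + 21109\right) - 10292 = 3813 - 10292 = -6479$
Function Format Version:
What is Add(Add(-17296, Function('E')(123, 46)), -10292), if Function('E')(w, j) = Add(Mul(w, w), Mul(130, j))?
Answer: -6479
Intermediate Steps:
Function('E')(w, j) = Add(Pow(w, 2), Mul(130, j))
Add(Add(-17296, Function('E')(123, 46)), -10292) = Add(Add(-17296, Add(Pow(123, 2), Mul(130, 46))), -10292) = Add(Add(-17296, Add(15129, 5980)), -10292) = Add(Add(-17296, 21109), -10292) = Add(3813, -10292) = -6479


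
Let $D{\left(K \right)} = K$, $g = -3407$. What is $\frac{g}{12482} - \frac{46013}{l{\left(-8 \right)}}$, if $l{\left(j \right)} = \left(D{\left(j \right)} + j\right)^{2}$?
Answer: $- \frac{287603229}{1597696} \approx -180.01$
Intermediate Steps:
$l{\left(j \right)} = 4 j^{2}$ ($l{\left(j \right)} = \left(j + j\right)^{2} = \left(2 j\right)^{2} = 4 j^{2}$)
$\frac{g}{12482} - \frac{46013}{l{\left(-8 \right)}} = - \frac{3407}{12482} - \frac{46013}{4 \left(-8\right)^{2}} = \left(-3407\right) \frac{1}{12482} - \frac{46013}{4 \cdot 64} = - \frac{3407}{12482} - \frac{46013}{256} = - \frac{287603229}{1597696}$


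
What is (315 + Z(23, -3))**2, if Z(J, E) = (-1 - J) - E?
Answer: 86436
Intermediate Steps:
Z(J, E) = -1 - E - J
(315 + Z(23, -3))**2 = (315 + (-1 - 1*(-3) - 1*23))**2 = (315 + (-1 + 3 - 23))**2 = (315 - 21)**2 = 294**2 = 86436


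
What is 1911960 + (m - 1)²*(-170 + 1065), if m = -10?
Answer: 2020255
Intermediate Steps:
1911960 + (m - 1)²*(-170 + 1065) = 1911960 + (-10 - 1)²*(-170 + 1065) = 1911960 + (-11)²*895 = 1911960 + 121*895 = 1911960 + 108295 = 2020255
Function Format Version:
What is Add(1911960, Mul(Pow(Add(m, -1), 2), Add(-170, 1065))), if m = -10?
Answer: 2020255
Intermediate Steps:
Add(1911960, Mul(Pow(Add(m, -1), 2), Add(-170, 1065))) = Add(1911960, Mul(Pow(Add(-10, -1), 2), Add(-170, 1065))) = Add(1911960, Mul(Pow(-11, 2), 895)) = Add(1911960, Mul(121, 895)) = Add(1911960, 108295) = 2020255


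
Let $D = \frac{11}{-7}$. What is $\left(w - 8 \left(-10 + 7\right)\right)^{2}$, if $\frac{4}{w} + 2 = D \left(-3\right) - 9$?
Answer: $\frac{66049}{121} \approx 545.86$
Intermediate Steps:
$D = - \frac{11}{7}$ ($D = 11 \left(- \frac{1}{7}\right) = - \frac{11}{7} \approx -1.5714$)
$w = - \frac{7}{11}$ ($w = \frac{4}{-2 - \frac{30}{7}} = \frac{4}{- \frac{44}{7}} = 4 \left(- \frac{7}{44}\right) = - \frac{7}{11} \approx -0.63636$)
$\left(w - 8 \left(-10 + 7\right)\right)^{2} = \left(- \frac{7}{11} - 8 \left(-10 + 7\right)\right)^{2} = \left(- \frac{7}{11} - -24\right)^{2} = \left(- \frac{7}{11} + 24\right)^{2} = \left(\frac{257}{11}\right)^{2} = \frac{66049}{121}$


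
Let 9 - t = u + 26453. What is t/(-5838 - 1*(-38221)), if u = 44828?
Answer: -71272/32383 ≈ -2.2009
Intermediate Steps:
t = -71272 (t = 9 - (44828 + 26453) = 9 - 1*71281 = 9 - 71281 = -71272)
t/(-5838 - 1*(-38221)) = -71272/(-5838 - 1*(-38221)) = -71272/(-5838 + 38221) = -71272/32383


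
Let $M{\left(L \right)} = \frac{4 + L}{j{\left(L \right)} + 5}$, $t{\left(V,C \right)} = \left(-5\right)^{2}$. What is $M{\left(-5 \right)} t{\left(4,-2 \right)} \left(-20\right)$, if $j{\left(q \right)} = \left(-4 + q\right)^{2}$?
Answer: $\frac{250}{43} \approx 5.8139$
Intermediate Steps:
$t{\left(V,C \right)} = 25$
$M{\left(L \right)} = \frac{4 + L}{5 + \left(-4 + L\right)^{2}}$ ($M{\left(L \right)} = \frac{4 + L}{\left(-4 + L\right)^{2} + 5} = \frac{4 + L}{5 + \left(-4 + L\right)^{2}}$)
$M{\left(-5 \right)} t{\left(4,-2 \right)} \left(-20\right) = \frac{4 - 5}{5 + \left(-4 - 5\right)^{2}} \cdot 25 \left(-20\right) = \frac{1}{5 + \left(-9\right)^{2}} \left(-1\right) 25 \left(-20\right) = \frac{1}{5 + 81} \left(-1\right) 25 \left(-20\right) = \frac{1}{86} \left(-1\right) 25 \left(-20\right) = \left(- \frac{1}{86}\right) 25 \left(-20\right) = \left(- \frac{25}{86}\right) \left(-20\right) = \frac{250}{43}$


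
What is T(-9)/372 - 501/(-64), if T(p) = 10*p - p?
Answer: 15099/1984 ≈ 7.6104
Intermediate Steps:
T(p) = 9*p
T(-9)/372 - 501/(-64) = (9*(-9))/372 - 501/(-64) = -81*1/372 - 501*(-1/64) = -27/124 + 501/64 = 15099/1984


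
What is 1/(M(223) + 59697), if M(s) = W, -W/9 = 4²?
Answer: 1/59553 ≈ 1.6792e-5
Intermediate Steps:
W = -144 (W = -9*4² = -9*16 = -144)
M(s) = -144
1/(M(223) + 59697) = 1/(-144 + 59697) = 1/59553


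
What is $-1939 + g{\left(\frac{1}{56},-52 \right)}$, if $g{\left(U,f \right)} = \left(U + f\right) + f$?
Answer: $- \frac{114407}{56} \approx -2043.0$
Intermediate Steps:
$g{\left(U,f \right)} = U + 2 f$
$-1939 + g{\left(\frac{1}{56},-52 \right)} = -1939 + \left(\frac{1}{56} + 2 \left(-52\right)\right) = -1939 + \left(\frac{1}{56} - 104\right) = -1939 - \frac{5823}{56} = - \frac{114407}{56}$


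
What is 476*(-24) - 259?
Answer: -11683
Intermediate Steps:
476*(-24) - 259 = -11424 - 259 = -11683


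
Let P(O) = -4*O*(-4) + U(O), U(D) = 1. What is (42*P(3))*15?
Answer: 30870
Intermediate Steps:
P(O) = 1 + 16*O (P(O) = -4*O*(-4) + 1 = 16*O + 1 = 1 + 16*O)
(42*P(3))*15 = (42*(1 + 16*3))*15 = (42*(1 + 48))*15 = (42*49)*15 = 2058*15 = 30870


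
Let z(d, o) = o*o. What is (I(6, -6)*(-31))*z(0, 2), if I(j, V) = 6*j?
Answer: -4464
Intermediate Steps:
z(d, o) = o²
(I(6, -6)*(-31))*z(0, 2) = ((6*6)*(-31))*2² = (36*(-31))*4 = -1116*4 = -4464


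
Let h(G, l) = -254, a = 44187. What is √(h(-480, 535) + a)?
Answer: √43933 ≈ 209.60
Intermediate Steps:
√(h(-480, 535) + a) = √(-254 + 44187) = √43933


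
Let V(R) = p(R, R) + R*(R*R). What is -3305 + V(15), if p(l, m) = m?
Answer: 85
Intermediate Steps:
V(R) = R + R³ (V(R) = R + R*(R*R) = R + R*R² = R + R³)
-3305 + V(15) = -3305 + (15 + 15³) = -3305 + (15 + 3375) = -3305 + 3390 = 85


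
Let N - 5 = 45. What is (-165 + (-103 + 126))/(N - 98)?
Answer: 71/24 ≈ 2.9583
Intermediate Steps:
N = 50 (N = 5 + 45 = 50)
(-165 + (-103 + 126))/(N - 98) = (-165 + (-103 + 126))/(50 - 98) = (-165 + 23)/(-48) = -142*(-1/48) = 71/24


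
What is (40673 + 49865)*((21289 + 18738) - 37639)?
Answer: 216204744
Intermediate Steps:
(40673 + 49865)*((21289 + 18738) - 37639) = 90538*(40027 - 37639) = 90538*2388 = 216204744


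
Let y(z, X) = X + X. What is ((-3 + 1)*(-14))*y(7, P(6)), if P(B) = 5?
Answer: 280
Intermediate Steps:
y(z, X) = 2*X
((-3 + 1)*(-14))*y(7, P(6)) = ((-3 + 1)*(-14))*(2*5) = -2*(-14)*10 = 28*10 = 280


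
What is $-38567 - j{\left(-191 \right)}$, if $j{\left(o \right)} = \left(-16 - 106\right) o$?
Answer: $-61869$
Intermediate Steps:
$j{\left(o \right)} = - 122 o$ ($j{\left(o \right)} = \left(-16 - 106\right) o = - 122 o$)
$-38567 - j{\left(-191 \right)} = -38567 - \left(-122\right) \left(-191\right) = -38567 - 23302 = -61869$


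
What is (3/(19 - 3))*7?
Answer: 21/16 ≈ 1.3125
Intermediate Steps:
(3/(19 - 3))*7 = (3/16)*7 = 21/16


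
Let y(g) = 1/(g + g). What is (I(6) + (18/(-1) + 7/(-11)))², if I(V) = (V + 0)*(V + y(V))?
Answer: 154449/484 ≈ 319.11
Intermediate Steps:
y(g) = 1/(2*g)
I(V) = V*(V + 1/(2*V)) (I(V) = (V + 0)*(V + 1/(2*V)) = V*(V + 1/(2*V)))
(I(6) + (18/(-1) + 7/(-11)))² = ((½ + 6²) + (18/(-1) + 7/(-11)))² = ((½ + 36) + (18*(-1) + 7*(-1/11)))² = (73/2 + (-18 - 7/11))² = (73/2 - 205/11)² = (393/22)² = 154449/484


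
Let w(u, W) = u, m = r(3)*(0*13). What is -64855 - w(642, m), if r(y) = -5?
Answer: -65497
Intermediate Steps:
m = 0 (m = -0*13 = -5*0 = 0)
-64855 - w(642, m) = -64855 - 1*642 = -64855 - 642 = -65497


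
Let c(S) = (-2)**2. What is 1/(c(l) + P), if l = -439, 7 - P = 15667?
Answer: -1/15656 ≈ -6.3873e-5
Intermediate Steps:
P = -15660 (P = 7 - 1*15667 = 7 - 15667 = -15660)
c(S) = 4
1/(c(l) + P) = 1/(4 - 15660) = 1/(-15656) = -1/15656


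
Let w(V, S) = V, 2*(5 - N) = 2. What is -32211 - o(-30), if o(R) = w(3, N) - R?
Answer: -32244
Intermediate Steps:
N = 4 (N = 5 - ½*2 = 5 - 1 = 4)
o(R) = 3 - R
-32211 - o(-30) = -32211 - (3 - 1*(-30)) = -32211 - (3 + 30) = -32211 - 1*33 = -32211 - 33 = -32244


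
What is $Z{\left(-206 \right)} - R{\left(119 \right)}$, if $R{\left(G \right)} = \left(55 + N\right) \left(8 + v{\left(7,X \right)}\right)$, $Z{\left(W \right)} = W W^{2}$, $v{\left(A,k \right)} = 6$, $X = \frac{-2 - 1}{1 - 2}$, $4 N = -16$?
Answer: $-8742530$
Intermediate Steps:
$N = -4$ ($N = \frac{1}{4} \left(-16\right) = -4$)
$X = 3$ ($X = - \frac{3}{-1} = \left(-3\right) \left(-1\right) = 3$)
$Z{\left(W \right)} = W^{3}$
$R{\left(G \right)} = 714$ ($R{\left(G \right)} = \left(55 - 4\right) \left(8 + 6\right) = 51 \cdot 14 = 714$)
$Z{\left(-206 \right)} - R{\left(119 \right)} = \left(-206\right)^{3} - 714 = -8741816 - 714 = -8742530$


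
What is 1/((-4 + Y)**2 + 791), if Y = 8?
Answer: 1/807 ≈ 0.0012392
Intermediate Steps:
1/((-4 + Y)**2 + 791) = 1/((-4 + 8)**2 + 791) = 1/(4**2 + 791) = 1/(16 + 791) = 1/807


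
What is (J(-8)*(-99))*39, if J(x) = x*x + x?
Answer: -216216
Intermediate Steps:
J(x) = x + x² (J(x) = x² + x = x + x²)
(J(-8)*(-99))*39 = (-8*(1 - 8)*(-99))*39 = (-8*(-7)*(-99))*39 = (56*(-99))*39 = -5544*39 = -216216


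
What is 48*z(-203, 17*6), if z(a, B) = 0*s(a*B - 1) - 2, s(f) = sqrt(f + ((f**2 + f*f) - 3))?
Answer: -96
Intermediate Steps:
s(f) = sqrt(-3 + f + 2*f**2) (s(f) = sqrt(f + ((f**2 + f**2) - 3)) = sqrt(f + (2*f**2 - 3)) = sqrt(f + (-3 + 2*f**2)) = sqrt(-3 + f + 2*f**2))
z(a, B) = -2 (z(a, B) = 0*sqrt(-3 + (a*B - 1) + 2*(a*B - 1)**2) - 2 = 0*sqrt(-3 + (B*a - 1) + 2*(B*a - 1)**2) - 2 = 0*sqrt(-3 + (-1 + B*a) + 2*(-1 + B*a)**2) - 2 = 0*sqrt(-4 + 2*(-1 + B*a)**2 + B*a) - 2 = 0 - 2 = -2)
48*z(-203, 17*6) = 48*(-2) = -96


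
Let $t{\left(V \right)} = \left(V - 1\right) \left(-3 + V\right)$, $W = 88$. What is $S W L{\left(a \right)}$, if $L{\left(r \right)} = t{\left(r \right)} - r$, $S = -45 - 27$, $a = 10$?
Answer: $-335808$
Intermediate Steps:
$t{\left(V \right)} = \left(-1 + V\right) \left(-3 + V\right)$
$S = -72$
$L{\left(r \right)} = 3 + r^{2} - 5 r$ ($L{\left(r \right)} = \left(3 + r^{2} - 4 r\right) - r = 3 + r^{2} - 5 r$)
$S W L{\left(a \right)} = \left(-72\right) 88 \left(3 + 10^{2} - 50\right) = - 6336 \left(3 + 100 - 50\right) = \left(-6336\right) 53 = -335808$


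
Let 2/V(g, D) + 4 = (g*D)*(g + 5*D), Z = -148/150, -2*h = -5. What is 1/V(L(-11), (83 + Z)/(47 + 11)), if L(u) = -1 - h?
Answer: -82005521/7569000 ≈ -10.834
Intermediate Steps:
h = 5/2 (h = -1/2*(-5) = 5/2 ≈ 2.5000)
L(u) = -7/2 (L(u) = -1 - 1*5/2 = -1 - 5/2 = -7/2)
Z = -74/75 (Z = -148*1/150 = -74/75 ≈ -0.98667)
V(g, D) = 2/(-4 + D*g*(g + 5*D)) (V(g, D) = 2/(-4 + (g*D)*(g + 5*D)) = 2/(-4 + (D*g)*(g + 5*D)) = 2/(-4 + D*g*(g + 5*D)))
1/V(L(-11), (83 + Z)/(47 + 11)) = 1/(2/(-4 + ((83 - 74/75)/(47 + 11))*(-7/2)**2 + 5*(-7/2)*((83 - 74/75)/(47 + 11))**2)) = 1/(2/(-4 + ((6151/75)/58)*(49/4) + 5*(-7/2)*((6151/75)/58)**2)) = 1/(2/(-4 + ((6151/75)*(1/58))*(49/4) + 5*(-7/2)*((6151/75)*(1/58))**2)) = 1/(2/(-4 + (6151/4350)*(49/4) + 5*(-7/2)*(6151/4350)**2)) = 1/(2/(-4 + 301399/17400 + 5*(-7/2)*(37834801/18922500))) = 1/(2/(-4 + 301399/17400 - 264843607/7569000)) = 1/(2/(-82005521/3784500)) = 1/(2*(-3784500/82005521)) = 1/(-7569000/82005521) = -82005521/7569000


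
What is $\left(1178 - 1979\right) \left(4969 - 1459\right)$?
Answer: $-2811510$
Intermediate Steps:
$\left(1178 - 1979\right) \left(4969 - 1459\right) = \left(-801\right) 3510 = -2811510$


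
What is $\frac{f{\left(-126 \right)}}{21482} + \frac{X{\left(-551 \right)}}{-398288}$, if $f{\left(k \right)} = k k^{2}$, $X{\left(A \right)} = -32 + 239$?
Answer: $- \frac{398365101531}{4278011408} \approx -93.119$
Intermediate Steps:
$X{\left(A \right)} = 207$
$f{\left(k \right)} = k^{3}$
$\frac{f{\left(-126 \right)}}{21482} + \frac{X{\left(-551 \right)}}{-398288} = \frac{\left(-126\right)^{3}}{21482} + \frac{207}{-398288} = \left(-2000376\right) \frac{1}{21482} + 207 \left(- \frac{1}{398288}\right) = - \frac{1000188}{10741} - \frac{207}{398288} = - \frac{398365101531}{4278011408}$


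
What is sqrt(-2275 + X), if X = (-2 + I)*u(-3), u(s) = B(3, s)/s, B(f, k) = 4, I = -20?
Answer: I*sqrt(20211)/3 ≈ 47.388*I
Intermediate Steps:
u(s) = 4/s
X = 88/3 (X = (-2 - 20)*(4/(-3)) = -88*(-1)/3 = -22*(-4/3) = 88/3 ≈ 29.333)
sqrt(-2275 + X) = sqrt(-2275 + 88/3) = sqrt(-6737/3) = I*sqrt(20211)/3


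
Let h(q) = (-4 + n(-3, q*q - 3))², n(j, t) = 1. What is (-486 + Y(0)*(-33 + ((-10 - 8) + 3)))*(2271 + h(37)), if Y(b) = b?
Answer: -1108080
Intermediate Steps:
h(q) = 9 (h(q) = (-4 + 1)² = (-3)² = 9)
(-486 + Y(0)*(-33 + ((-10 - 8) + 3)))*(2271 + h(37)) = (-486 + 0*(-33 + ((-10 - 8) + 3)))*(2271 + 9) = (-486 + 0*(-33 + (-18 + 3)))*2280 = (-486 + 0*(-33 - 15))*2280 = (-486 + 0*(-48))*2280 = (-486 + 0)*2280 = -486*2280 = -1108080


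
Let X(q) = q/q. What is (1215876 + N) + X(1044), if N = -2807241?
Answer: -1591364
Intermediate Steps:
X(q) = 1
(1215876 + N) + X(1044) = (1215876 - 2807241) + 1 = -1591365 + 1 = -1591364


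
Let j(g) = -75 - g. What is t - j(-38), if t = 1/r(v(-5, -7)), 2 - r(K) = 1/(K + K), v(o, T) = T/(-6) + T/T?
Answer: 864/23 ≈ 37.565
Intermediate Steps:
v(o, T) = 1 - T/6 (v(o, T) = T*(-1/6) + 1 = -T/6 + 1 = 1 - T/6)
r(K) = 2 - 1/(2*K) (r(K) = 2 - 1/(K + K) = 2 - 1/(2*K))
t = 13/23 (t = 1/(2 - 1/(2*(1 - 1/6*(-7)))) = 1/(2 - 1/(2*(1 + 7/6))) = 1/(2 - 1/(2*13/6)) = 1/(2 - 1/2*6/13) = 1/(2 - 3/13) = 1/(23/13) = 13/23 ≈ 0.56522)
t - j(-38) = 13/23 - (-75 - 1*(-38)) = 13/23 - (-75 + 38) = 13/23 - 1*(-37) = 13/23 + 37 = 864/23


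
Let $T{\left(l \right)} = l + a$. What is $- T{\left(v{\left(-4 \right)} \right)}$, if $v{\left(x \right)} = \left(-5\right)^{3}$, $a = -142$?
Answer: $267$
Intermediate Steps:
$v{\left(x \right)} = -125$
$T{\left(l \right)} = -142 + l$ ($T{\left(l \right)} = l - 142 = -142 + l$)
$- T{\left(v{\left(-4 \right)} \right)} = - (-142 - 125) = \left(-1\right) \left(-267\right) = 267$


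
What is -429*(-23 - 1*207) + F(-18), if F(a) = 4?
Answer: 98674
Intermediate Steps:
-429*(-23 - 1*207) + F(-18) = -429*(-23 - 1*207) + 4 = -429*(-23 - 207) + 4 = -429*(-230) + 4 = 98670 + 4 = 98674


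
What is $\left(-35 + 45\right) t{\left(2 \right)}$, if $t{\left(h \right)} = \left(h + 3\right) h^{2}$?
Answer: $200$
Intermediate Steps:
$t{\left(h \right)} = h^{2} \left(3 + h\right)$ ($t{\left(h \right)} = \left(3 + h\right) h^{2} = h^{2} \left(3 + h\right)$)
$\left(-35 + 45\right) t{\left(2 \right)} = \left(-35 + 45\right) 2^{2} \left(3 + 2\right) = 10 \cdot 4 \cdot 5 = 10 \cdot 20 = 200$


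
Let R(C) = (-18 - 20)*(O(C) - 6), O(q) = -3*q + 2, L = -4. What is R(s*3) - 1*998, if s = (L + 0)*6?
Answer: -9054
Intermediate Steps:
O(q) = 2 - 3*q
s = -24 (s = (-4 + 0)*6 = -4*6 = -24)
R(C) = 152 + 114*C (R(C) = (-18 - 20)*((2 - 3*C) - 6) = -38*(-4 - 3*C) = 152 + 114*C)
R(s*3) - 1*998 = (152 + 114*(-24*3)) - 1*998 = (152 + 114*(-72)) - 998 = (152 - 8208) - 998 = -8056 - 998 = -9054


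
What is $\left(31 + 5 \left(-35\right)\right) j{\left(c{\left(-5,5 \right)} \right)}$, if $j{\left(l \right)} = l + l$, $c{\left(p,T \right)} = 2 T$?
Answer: $-2880$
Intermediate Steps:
$j{\left(l \right)} = 2 l$
$\left(31 + 5 \left(-35\right)\right) j{\left(c{\left(-5,5 \right)} \right)} = \left(31 + 5 \left(-35\right)\right) 2 \cdot 2 \cdot 5 = \left(31 - 175\right) 2 \cdot 10 = \left(-144\right) 20 = -2880$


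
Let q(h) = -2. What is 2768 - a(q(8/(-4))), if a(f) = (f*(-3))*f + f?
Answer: 2782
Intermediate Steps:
a(f) = f - 3*f² (a(f) = (-3*f)*f + f = -3*f² + f = f - 3*f²)
2768 - a(q(8/(-4))) = 2768 - (-2)*(1 - 3*(-2)) = 2768 - (-2)*(1 + 6) = 2768 - (-2)*7 = 2768 - 1*(-14) = 2768 + 14 = 2782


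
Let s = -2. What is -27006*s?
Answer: 54012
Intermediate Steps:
-27006*s = -27006*(-2) = 54012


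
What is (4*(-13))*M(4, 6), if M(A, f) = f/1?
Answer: -312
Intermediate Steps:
M(A, f) = f (M(A, f) = f*1 = f)
(4*(-13))*M(4, 6) = (4*(-13))*6 = -52*6 = -312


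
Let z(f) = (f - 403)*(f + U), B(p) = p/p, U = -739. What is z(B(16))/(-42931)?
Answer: -296676/42931 ≈ -6.9105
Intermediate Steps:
B(p) = 1
z(f) = (-739 + f)*(-403 + f) (z(f) = (f - 403)*(f - 739) = (-403 + f)*(-739 + f) = (-739 + f)*(-403 + f))
z(B(16))/(-42931) = (297817 + 1**2 - 1142*1)/(-42931) = (297817 + 1 - 1142)*(-1/42931) = 296676*(-1/42931) = -296676/42931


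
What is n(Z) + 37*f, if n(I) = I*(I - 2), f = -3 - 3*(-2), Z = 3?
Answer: 114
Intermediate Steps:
f = 3 (f = -3 + 6 = 3)
n(I) = I*(-2 + I)
n(Z) + 37*f = 3*(-2 + 3) + 37*3 = 3*1 + 111 = 3 + 111 = 114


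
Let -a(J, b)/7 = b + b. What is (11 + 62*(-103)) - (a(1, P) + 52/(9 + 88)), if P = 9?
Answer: -606205/97 ≈ -6249.5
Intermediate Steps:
a(J, b) = -14*b (a(J, b) = -7*(b + b) = -14*b)
(11 + 62*(-103)) - (a(1, P) + 52/(9 + 88)) = (11 + 62*(-103)) - (-14*9 + 52/(9 + 88)) = (11 - 6386) - (-126 + 52/97) = -6375 - (-126 + 52*(1/97)) = -6375 - (-126 + 52/97) = -6375 - 1*(-12170/97) = -6375 + 12170/97 = -606205/97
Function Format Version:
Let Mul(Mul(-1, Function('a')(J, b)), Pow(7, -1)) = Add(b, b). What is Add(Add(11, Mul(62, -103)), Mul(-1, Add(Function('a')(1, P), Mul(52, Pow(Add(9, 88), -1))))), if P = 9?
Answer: Rational(-606205, 97) ≈ -6249.5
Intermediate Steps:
Function('a')(J, b) = Mul(-14, b) (Function('a')(J, b) = Mul(-7, Add(b, b)) = Mul(-7, Mul(2, b)) = Mul(-14, b))
Add(Add(11, Mul(62, -103)), Mul(-1, Add(Function('a')(1, P), Mul(52, Pow(Add(9, 88), -1))))) = Add(Add(11, Mul(62, -103)), Mul(-1, Add(Mul(-14, 9), Mul(52, Pow(Add(9, 88), -1))))) = Add(Add(11, -6386), Mul(-1, Add(-126, Mul(52, Pow(97, -1))))) = Add(-6375, Mul(-1, Add(-126, Mul(52, Rational(1, 97))))) = Add(-6375, Mul(-1, Add(-126, Rational(52, 97)))) = Add(-6375, Mul(-1, Rational(-12170, 97))) = Add(-6375, Rational(12170, 97)) = Rational(-606205, 97)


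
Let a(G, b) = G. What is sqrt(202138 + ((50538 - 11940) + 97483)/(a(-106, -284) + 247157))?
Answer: sqrt(12337364051480069)/247051 ≈ 449.60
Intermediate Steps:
sqrt(202138 + ((50538 - 11940) + 97483)/(a(-106, -284) + 247157)) = sqrt(202138 + ((50538 - 11940) + 97483)/(-106 + 247157)) = sqrt(202138 + (38598 + 97483)/247051) = sqrt(202138 + 136081*(1/247051)) = sqrt(202138 + 136081/247051) = sqrt(49938531119/247051) = sqrt(12337364051480069)/247051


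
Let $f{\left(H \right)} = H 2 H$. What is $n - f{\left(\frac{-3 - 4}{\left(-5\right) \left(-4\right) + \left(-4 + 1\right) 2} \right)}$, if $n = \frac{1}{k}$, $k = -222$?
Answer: $- \frac{56}{111} \approx -0.5045$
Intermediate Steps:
$f{\left(H \right)} = 2 H^{2}$ ($f{\left(H \right)} = 2 H H = 2 H^{2}$)
$n = - \frac{1}{222}$ ($n = \frac{1}{-222} = - \frac{1}{222} \approx -0.0045045$)
$n - f{\left(\frac{-3 - 4}{\left(-5\right) \left(-4\right) + \left(-4 + 1\right) 2} \right)} = - \frac{1}{222} - 2 \left(\frac{-3 - 4}{\left(-5\right) \left(-4\right) + \left(-4 + 1\right) 2}\right)^{2} = - \frac{1}{222} - 2 \left(- \frac{7}{20 - 6}\right)^{2} = - \frac{1}{222} - 2 \left(- \frac{7}{14}\right)^{2} = - \frac{1}{222} - 2 \left(\left(-7\right) \frac{1}{14}\right)^{2} = - \frac{1}{222} - 2 \left(- \frac{1}{2}\right)^{2} = - \frac{1}{222} - 2 \cdot \frac{1}{4} = - \frac{1}{222} - \frac{1}{2} = - \frac{56}{111}$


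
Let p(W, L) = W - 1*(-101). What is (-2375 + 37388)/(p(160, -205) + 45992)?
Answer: 35013/46253 ≈ 0.75699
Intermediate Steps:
p(W, L) = 101 + W (p(W, L) = W + 101 = 101 + W)
(-2375 + 37388)/(p(160, -205) + 45992) = (-2375 + 37388)/((101 + 160) + 45992) = 35013/(261 + 45992) = 35013/46253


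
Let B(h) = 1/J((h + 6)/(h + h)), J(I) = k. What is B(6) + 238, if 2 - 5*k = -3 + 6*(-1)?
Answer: 2623/11 ≈ 238.45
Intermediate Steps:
k = 11/5 (k = 2/5 - (-3 + 6*(-1))/5 = 2/5 - (-3 - 6)/5 = 2/5 - 1/5*(-9) = 2/5 + 9/5 = 11/5 ≈ 2.2000)
J(I) = 11/5
B(h) = 5/11 (B(h) = 1/(11/5) = 5/11)
B(6) + 238 = 5/11 + 238 = 2623/11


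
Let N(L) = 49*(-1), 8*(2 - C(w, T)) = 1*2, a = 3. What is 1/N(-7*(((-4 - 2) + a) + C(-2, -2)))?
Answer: -1/49 ≈ -0.020408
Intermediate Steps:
C(w, T) = 7/4 (C(w, T) = 2 - 2/8 = 2 - ⅛*2 = 2 - ¼ = 7/4)
N(L) = -49
1/N(-7*(((-4 - 2) + a) + C(-2, -2))) = 1/(-49) = -1/49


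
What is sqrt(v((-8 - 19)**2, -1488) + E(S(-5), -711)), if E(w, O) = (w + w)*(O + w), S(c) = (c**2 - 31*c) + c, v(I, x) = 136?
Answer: 2*I*sqrt(46866) ≈ 432.97*I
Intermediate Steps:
S(c) = c**2 - 30*c
E(w, O) = 2*w*(O + w) (E(w, O) = (2*w)*(O + w) = 2*w*(O + w))
sqrt(v((-8 - 19)**2, -1488) + E(S(-5), -711)) = sqrt(136 + 2*(-5*(-30 - 5))*(-711 - 5*(-30 - 5))) = sqrt(136 + 2*(-5*(-35))*(-711 - 5*(-35))) = sqrt(136 + 2*175*(-711 + 175)) = sqrt(136 + 2*175*(-536)) = sqrt(136 - 187600) = sqrt(-187464) = 2*I*sqrt(46866)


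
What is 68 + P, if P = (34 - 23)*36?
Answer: 464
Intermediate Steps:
P = 396 (P = 11*36 = 396)
68 + P = 68 + 396 = 464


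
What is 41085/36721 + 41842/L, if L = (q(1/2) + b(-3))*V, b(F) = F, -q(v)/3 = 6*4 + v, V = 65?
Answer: -2664369839/365190345 ≈ -7.2958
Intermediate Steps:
q(v) = -72 - 3*v (q(v) = -3*(6*4 + v) = -3*(24 + v) = -72 - 3*v)
L = -9945/2 (L = ((-72 - 3/2) - 3)*65 = (-147/2 - 3)*65 = -153/2*65 = -9945/2 ≈ -4972.5)
41085/36721 + 41842/L = 41085/36721 + 41842/(-9945/2) = 41085*(1/36721) + 41842*(-2/9945) = 41085/36721 - 83684/9945 = -2664369839/365190345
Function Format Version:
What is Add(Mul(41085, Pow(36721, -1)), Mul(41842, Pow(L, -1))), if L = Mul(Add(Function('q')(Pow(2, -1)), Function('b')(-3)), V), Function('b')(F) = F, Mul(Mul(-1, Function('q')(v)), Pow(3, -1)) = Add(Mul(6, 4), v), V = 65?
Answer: Rational(-2664369839, 365190345) ≈ -7.2958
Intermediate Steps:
Function('q')(v) = Add(-72, Mul(-3, v)) (Function('q')(v) = Mul(-3, Add(Mul(6, 4), v)) = Mul(-3, Add(24, v)) = Add(-72, Mul(-3, v)))
L = Rational(-9945, 2) (L = Mul(Add(Add(-72, Mul(-3, Pow(2, -1))), -3), 65) = Mul(Add(Add(-72, Mul(-3, Rational(1, 2))), -3), 65) = Mul(Add(Add(-72, Rational(-3, 2)), -3), 65) = Mul(Add(Rational(-147, 2), -3), 65) = Mul(Rational(-153, 2), 65) = Rational(-9945, 2) ≈ -4972.5)
Add(Mul(41085, Pow(36721, -1)), Mul(41842, Pow(L, -1))) = Add(Mul(41085, Pow(36721, -1)), Mul(41842, Pow(Rational(-9945, 2), -1))) = Add(Mul(41085, Rational(1, 36721)), Mul(41842, Rational(-2, 9945))) = Add(Rational(41085, 36721), Rational(-83684, 9945)) = Rational(-2664369839, 365190345)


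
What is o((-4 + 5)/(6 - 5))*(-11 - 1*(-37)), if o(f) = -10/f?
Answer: -260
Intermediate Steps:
o((-4 + 5)/(6 - 5))*(-11 - 1*(-37)) = (-10*(6 - 5)/(-4 + 5))*(-11 - 1*(-37)) = (-10/1)*(-11 + 37) = -10/1*26 = -10*1*26 = -10*26 = -260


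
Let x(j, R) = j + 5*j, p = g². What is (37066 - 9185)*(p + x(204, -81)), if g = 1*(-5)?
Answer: 34823369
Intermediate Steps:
g = -5
p = 25 (p = (-5)² = 25)
x(j, R) = 6*j
(37066 - 9185)*(p + x(204, -81)) = (37066 - 9185)*(25 + 6*204) = 27881*(25 + 1224) = 27881*1249 = 34823369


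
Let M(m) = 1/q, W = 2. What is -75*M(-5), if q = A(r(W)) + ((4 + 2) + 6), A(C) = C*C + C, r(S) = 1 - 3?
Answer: -75/14 ≈ -5.3571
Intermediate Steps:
r(S) = -2
A(C) = C + C² (A(C) = C² + C = C + C²)
q = 14 (q = -2*(1 - 2) + ((4 + 2) + 6) = -2*(-1) + (6 + 6) = 2 + 12 = 14)
M(m) = 1/14
-75*M(-5) = -75*1/14 = -75/14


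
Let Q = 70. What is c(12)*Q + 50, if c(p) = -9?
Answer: -580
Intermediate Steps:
c(12)*Q + 50 = -9*70 + 50 = -630 + 50 = -580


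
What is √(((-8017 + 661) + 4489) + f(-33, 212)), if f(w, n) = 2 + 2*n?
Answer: I*√2441 ≈ 49.406*I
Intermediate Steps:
√(((-8017 + 661) + 4489) + f(-33, 212)) = √(((-8017 + 661) + 4489) + (2 + 2*212)) = √((-7356 + 4489) + (2 + 424)) = √(-2867 + 426) = √(-2441) = I*√2441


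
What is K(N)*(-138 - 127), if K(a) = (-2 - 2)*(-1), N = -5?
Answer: -1060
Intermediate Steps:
K(a) = 4 (K(a) = -4*(-1) = 4)
K(N)*(-138 - 127) = 4*(-138 - 127) = 4*(-265) = -1060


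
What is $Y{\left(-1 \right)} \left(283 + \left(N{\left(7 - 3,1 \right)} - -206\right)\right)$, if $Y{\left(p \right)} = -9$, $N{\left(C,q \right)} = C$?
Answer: $-4437$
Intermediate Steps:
$Y{\left(-1 \right)} \left(283 + \left(N{\left(7 - 3,1 \right)} - -206\right)\right) = - 9 \left(283 + \left(\left(7 - 3\right) - -206\right)\right) = - 9 \left(283 + \left(4 + 206\right)\right) = - 9 \left(283 + 210\right) = \left(-9\right) 493 = -4437$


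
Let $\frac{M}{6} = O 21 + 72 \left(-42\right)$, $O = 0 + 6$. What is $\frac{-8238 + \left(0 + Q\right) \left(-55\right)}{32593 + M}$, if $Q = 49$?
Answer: $- \frac{10933}{15205} \approx -0.71904$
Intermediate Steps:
$O = 6$
$M = -17388$ ($M = 6 \left(6 \cdot 21 + 72 \left(-42\right)\right) = 6 \left(126 - 3024\right) = 6 \left(-2898\right) = -17388$)
$\frac{-8238 + \left(0 + Q\right) \left(-55\right)}{32593 + M} = \frac{-8238 + \left(0 + 49\right) \left(-55\right)}{32593 - 17388} = \frac{-8238 + 49 \left(-55\right)}{15205} = \left(-8238 - 2695\right) \frac{1}{15205} = \left(-10933\right) \frac{1}{15205} = - \frac{10933}{15205}$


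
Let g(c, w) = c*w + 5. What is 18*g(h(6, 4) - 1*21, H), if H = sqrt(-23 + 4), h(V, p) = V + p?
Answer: 90 - 198*I*sqrt(19) ≈ 90.0 - 863.06*I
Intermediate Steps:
H = I*sqrt(19) (H = sqrt(-19) = I*sqrt(19) ≈ 4.3589*I)
g(c, w) = 5 + c*w
18*g(h(6, 4) - 1*21, H) = 18*(5 + ((6 + 4) - 1*21)*(I*sqrt(19))) = 18*(5 + (10 - 21)*(I*sqrt(19))) = 18*(5 - 11*I*sqrt(19)) = 90 - 198*I*sqrt(19)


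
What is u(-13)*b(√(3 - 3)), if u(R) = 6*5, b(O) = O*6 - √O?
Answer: 0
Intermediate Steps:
b(O) = -√O + 6*O (b(O) = 6*O - √O = -√O + 6*O)
u(R) = 30
u(-13)*b(√(3 - 3)) = 30*(-√(√(3 - 3)) + 6*√(3 - 3)) = 30*(-√(√0) + 6*√0) = 30*(-√0 + 6*0) = 30*(-1*0 + 0) = 30*(0 + 0) = 30*0 = 0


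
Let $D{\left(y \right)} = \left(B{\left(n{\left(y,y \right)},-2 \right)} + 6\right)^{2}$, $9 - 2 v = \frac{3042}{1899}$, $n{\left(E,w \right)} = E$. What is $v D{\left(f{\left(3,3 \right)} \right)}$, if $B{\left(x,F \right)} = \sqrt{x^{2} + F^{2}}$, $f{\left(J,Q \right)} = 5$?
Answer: $\frac{101465}{422} + \frac{9366 \sqrt{29}}{211} \approx 479.48$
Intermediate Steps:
$v = \frac{1561}{422}$ ($v = \frac{9}{2} - \frac{3042 \cdot \frac{1}{1899}}{2} = \frac{9}{2} - \frac{169}{211} = \frac{1561}{422} \approx 3.6991$)
$B{\left(x,F \right)} = \sqrt{F^{2} + x^{2}}$
$D{\left(y \right)} = \left(6 + \sqrt{4 + y^{2}}\right)^{2}$ ($D{\left(y \right)} = \left(\sqrt{\left(-2\right)^{2} + y^{2}} + 6\right)^{2} = \left(\sqrt{4 + y^{2}} + 6\right)^{2} = \left(6 + \sqrt{4 + y^{2}}\right)^{2}$)
$v D{\left(f{\left(3,3 \right)} \right)} = \frac{1561 \left(6 + \sqrt{4 + 5^{2}}\right)^{2}}{422} = \frac{1561 \left(6 + \sqrt{4 + 25}\right)^{2}}{422} = \frac{1561 \left(6 + \sqrt{29}\right)^{2}}{422}$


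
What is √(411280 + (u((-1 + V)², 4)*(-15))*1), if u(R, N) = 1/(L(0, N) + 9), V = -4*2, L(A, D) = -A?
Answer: √3701505/3 ≈ 641.31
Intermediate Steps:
V = -8
u(R, N) = ⅑ (u(R, N) = 1/(-1*0 + 9) = 1/(0 + 9) = 1/9 = ⅑)
√(411280 + (u((-1 + V)², 4)*(-15))*1) = √(411280 + ((⅑)*(-15))*1) = √(411280 - 5/3*1) = √(411280 - 5/3) = √(1233835/3) = √3701505/3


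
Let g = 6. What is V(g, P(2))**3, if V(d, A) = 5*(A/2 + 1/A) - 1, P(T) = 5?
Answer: 15625/8 ≈ 1953.1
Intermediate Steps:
V(d, A) = -1 + 5/A + 5*A/2 (V(d, A) = 5*(A*(1/2) + 1/A) - 1 = 5*(A/2 + 1/A) - 1 = 5*(1/A + A/2) - 1 = (5/A + 5*A/2) - 1 = -1 + 5/A + 5*A/2)
V(g, P(2))**3 = (-1 + 5/5 + (5/2)*5)**3 = (-1 + 5*(1/5) + 25/2)**3 = (-1 + 1 + 25/2)**3 = (25/2)**3 = 15625/8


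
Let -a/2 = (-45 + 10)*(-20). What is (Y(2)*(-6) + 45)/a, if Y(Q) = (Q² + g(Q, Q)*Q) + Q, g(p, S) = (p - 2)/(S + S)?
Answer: -9/1400 ≈ -0.0064286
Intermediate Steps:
g(p, S) = (-2 + p)/(2*S) (g(p, S) = (-2 + p)/((2*S)) = (-2 + p)*(1/(2*S)) = (-2 + p)/(2*S))
Y(Q) = -1 + Q² + 3*Q/2 (Y(Q) = (Q² + ((-2 + Q)/(2*Q))*Q) + Q = (Q² + (-1 + Q/2)) + Q = (-1 + Q² + Q/2) + Q = -1 + Q² + 3*Q/2)
a = -1400 (a = -2*(-45 + 10)*(-20) = -(-70)*(-20) = -2*700 = -1400)
(Y(2)*(-6) + 45)/a = ((-1 + 2² + (3/2)*2)*(-6) + 45)/(-1400) = ((-1 + 4 + 3)*(-6) + 45)*(-1/1400) = (6*(-6) + 45)*(-1/1400) = (-36 + 45)*(-1/1400) = 9*(-1/1400) = -9/1400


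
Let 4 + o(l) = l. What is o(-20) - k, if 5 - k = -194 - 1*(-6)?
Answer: -217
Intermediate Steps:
o(l) = -4 + l
k = 193 (k = 5 - (-194 - 1*(-6)) = 5 - (-194 + 6) = 5 - 1*(-188) = 5 + 188 = 193)
o(-20) - k = (-4 - 20) - 1*193 = -24 - 193 = -217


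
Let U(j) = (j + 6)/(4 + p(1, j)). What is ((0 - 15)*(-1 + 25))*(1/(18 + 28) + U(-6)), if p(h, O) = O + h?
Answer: -180/23 ≈ -7.8261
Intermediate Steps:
U(j) = (6 + j)/(5 + j) (U(j) = (j + 6)/(4 + (j + 1)) = (6 + j)/(4 + (1 + j)) = (6 + j)/(5 + j))
((0 - 15)*(-1 + 25))*(1/(18 + 28) + U(-6)) = ((0 - 15)*(-1 + 25))*(1/(18 + 28) + (6 - 6)/(5 - 6)) = (-15*24)*(1/46 + 0/(-1)) = -360*(1/46 - 1*0) = -360*(1/46 + 0) = -360*1/46 = -180/23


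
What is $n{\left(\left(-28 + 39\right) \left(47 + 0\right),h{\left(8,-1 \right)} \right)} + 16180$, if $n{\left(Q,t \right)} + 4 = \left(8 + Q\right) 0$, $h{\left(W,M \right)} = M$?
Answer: $16176$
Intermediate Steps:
$n{\left(Q,t \right)} = -4$ ($n{\left(Q,t \right)} = -4 + \left(8 + Q\right) 0 = -4 + 0 = -4$)
$n{\left(\left(-28 + 39\right) \left(47 + 0\right),h{\left(8,-1 \right)} \right)} + 16180 = -4 + 16180 = 16176$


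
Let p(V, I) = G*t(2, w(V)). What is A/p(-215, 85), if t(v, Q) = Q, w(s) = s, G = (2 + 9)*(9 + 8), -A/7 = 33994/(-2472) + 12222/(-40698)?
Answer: -3569951/1459178340 ≈ -0.0024465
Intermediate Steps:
A = 39269461/399228 (A = -7*(33994/(-2472) + 12222/(-40698)) = -7*(33994*(-1/2472) + 12222*(-1/40698)) = -7*(-16997/1236 - 97/323) = -7*(-5609923/399228) = 39269461/399228 ≈ 98.364)
G = 187 (G = 11*17 = 187)
p(V, I) = 187*V
A/p(-215, 85) = 39269461/(399228*((187*(-215)))) = (39269461/399228)/(-40205) = (39269461/399228)*(-1/40205) = -3569951/1459178340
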